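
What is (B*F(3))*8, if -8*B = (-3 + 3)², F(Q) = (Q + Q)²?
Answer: 0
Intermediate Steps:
F(Q) = 4*Q² (F(Q) = (2*Q)² = 4*Q²)
B = 0 (B = -(-3 + 3)²/8 = -⅛*0² = -⅛*0 = 0)
(B*F(3))*8 = (0*(4*3²))*8 = (0*(4*9))*8 = (0*36)*8 = 0*8 = 0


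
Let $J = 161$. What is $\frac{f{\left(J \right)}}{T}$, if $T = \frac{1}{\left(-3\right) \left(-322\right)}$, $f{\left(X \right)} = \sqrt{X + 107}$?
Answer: $1932 \sqrt{67} \approx 15814.0$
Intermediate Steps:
$f{\left(X \right)} = \sqrt{107 + X}$
$T = \frac{1}{966} \approx 0.0010352$
$\frac{f{\left(J \right)}}{T} = \sqrt{107 + 161} \frac{1}{\frac{1}{966}} = \sqrt{268} \cdot 966 = 2 \sqrt{67} \cdot 966 = 1932 \sqrt{67}$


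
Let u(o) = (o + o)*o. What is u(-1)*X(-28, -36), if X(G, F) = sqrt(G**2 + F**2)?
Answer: 8*sqrt(130) ≈ 91.214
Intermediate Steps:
X(G, F) = sqrt(F**2 + G**2)
u(o) = 2*o**2 (u(o) = (2*o)*o = 2*o**2)
u(-1)*X(-28, -36) = (2*(-1)**2)*sqrt((-36)**2 + (-28)**2) = (2*1)*sqrt(1296 + 784) = 2*sqrt(2080) = 2*(4*sqrt(130)) = 8*sqrt(130)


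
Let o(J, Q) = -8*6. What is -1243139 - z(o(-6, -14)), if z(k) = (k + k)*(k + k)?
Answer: -1252355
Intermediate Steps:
o(J, Q) = -48
z(k) = 4*k² (z(k) = (2*k)*(2*k) = 4*k²)
-1243139 - z(o(-6, -14)) = -1243139 - 4*(-48)² = -1243139 - 4*2304 = -1243139 - 1*9216 = -1243139 - 9216 = -1252355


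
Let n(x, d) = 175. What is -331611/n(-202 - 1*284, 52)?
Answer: -47373/25 ≈ -1894.9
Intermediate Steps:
-331611/n(-202 - 1*284, 52) = -331611/175 = -331611*1/175 = -47373/25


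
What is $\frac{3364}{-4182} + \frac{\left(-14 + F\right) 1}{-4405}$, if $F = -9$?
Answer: $- \frac{7361117}{9210855} \approx -0.79918$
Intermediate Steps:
$\frac{3364}{-4182} + \frac{\left(-14 + F\right) 1}{-4405} = \frac{3364}{-4182} + \frac{\left(-14 - 9\right) 1}{-4405} = 3364 \left(- \frac{1}{4182}\right) + \left(-23\right) 1 \left(- \frac{1}{4405}\right) = - \frac{1682}{2091} - - \frac{23}{4405} = - \frac{1682}{2091} + \frac{23}{4405} = - \frac{7361117}{9210855}$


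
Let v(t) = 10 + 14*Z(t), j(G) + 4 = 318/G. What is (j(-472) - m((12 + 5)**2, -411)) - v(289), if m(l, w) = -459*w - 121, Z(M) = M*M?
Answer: -320449455/236 ≈ -1.3578e+6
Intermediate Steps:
Z(M) = M**2
m(l, w) = -121 - 459*w
j(G) = -4 + 318/G
v(t) = 10 + 14*t**2
(j(-472) - m((12 + 5)**2, -411)) - v(289) = ((-4 + 318/(-472)) - (-121 - 459*(-411))) - (10 + 14*289**2) = ((-4 + 318*(-1/472)) - (-121 + 188649)) - (10 + 14*83521) = ((-4 - 159/236) - 1*188528) - (10 + 1169294) = (-1103/236 - 188528) - 1*1169304 = -44493711/236 - 1169304 = -320449455/236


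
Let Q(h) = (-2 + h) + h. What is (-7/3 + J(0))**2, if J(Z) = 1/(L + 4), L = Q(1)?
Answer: 625/144 ≈ 4.3403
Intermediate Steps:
Q(h) = -2 + 2*h
L = 0 (L = -2 + 2*1 = -2 + 2 = 0)
J(Z) = 1/4 (J(Z) = 1/(0 + 4) = 1/4)
(-7/3 + J(0))**2 = (-7/3 + 1/4)**2 = (-25/12)**2 = 625/144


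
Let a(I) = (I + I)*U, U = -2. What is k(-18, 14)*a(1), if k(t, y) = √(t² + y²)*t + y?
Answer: -56 + 144*√130 ≈ 1585.9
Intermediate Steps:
a(I) = -4*I (a(I) = (I + I)*(-2) = (2*I)*(-2) = -4*I)
k(t, y) = y + t*√(t² + y²) (k(t, y) = t*√(t² + y²) + y = y + t*√(t² + y²))
k(-18, 14)*a(1) = (14 - 18*√((-18)² + 14²))*(-4*1) = (14 - 18*√(324 + 196))*(-4) = (14 - 36*√130)*(-4) = -56 + 144*√130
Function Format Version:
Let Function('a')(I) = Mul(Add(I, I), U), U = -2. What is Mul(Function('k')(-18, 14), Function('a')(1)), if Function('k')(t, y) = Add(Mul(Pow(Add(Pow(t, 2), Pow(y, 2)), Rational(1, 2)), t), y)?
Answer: Add(-56, Mul(144, Pow(130, Rational(1, 2)))) ≈ 1585.9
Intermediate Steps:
Function('a')(I) = Mul(-4, I) (Function('a')(I) = Mul(Add(I, I), -2) = Mul(Mul(2, I), -2) = Mul(-4, I))
Function('k')(t, y) = Add(y, Mul(t, Pow(Add(Pow(t, 2), Pow(y, 2)), Rational(1, 2)))) (Function('k')(t, y) = Add(Mul(t, Pow(Add(Pow(t, 2), Pow(y, 2)), Rational(1, 2))), y) = Add(y, Mul(t, Pow(Add(Pow(t, 2), Pow(y, 2)), Rational(1, 2)))))
Mul(Function('k')(-18, 14), Function('a')(1)) = Mul(Add(14, Mul(-18, Pow(Add(Pow(-18, 2), Pow(14, 2)), Rational(1, 2)))), Mul(-4, 1)) = Mul(Add(14, Mul(-18, Pow(Add(324, 196), Rational(1, 2)))), -4) = Mul(Add(14, Mul(-18, Pow(520, Rational(1, 2)))), -4) = Mul(Add(14, Mul(-18, Mul(2, Pow(130, Rational(1, 2))))), -4) = Mul(Add(14, Mul(-36, Pow(130, Rational(1, 2)))), -4) = Add(-56, Mul(144, Pow(130, Rational(1, 2))))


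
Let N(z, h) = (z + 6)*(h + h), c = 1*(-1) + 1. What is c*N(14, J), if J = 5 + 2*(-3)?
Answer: 0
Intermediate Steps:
J = -1 (J = 5 - 6 = -1)
c = 0 (c = -1 + 1 = 0)
N(z, h) = 2*h*(6 + z) (N(z, h) = (6 + z)*(2*h) = 2*h*(6 + z))
c*N(14, J) = 0*(2*(-1)*(6 + 14)) = 0*(2*(-1)*20) = 0*(-40) = 0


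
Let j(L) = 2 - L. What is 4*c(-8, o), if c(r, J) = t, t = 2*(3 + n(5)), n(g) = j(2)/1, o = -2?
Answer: 24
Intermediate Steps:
n(g) = 0 (n(g) = (2 - 1*2)/1 = (2 - 2)*1 = 0*1 = 0)
t = 6 (t = 2*(3 + 0) = 2*3 = 6)
c(r, J) = 6
4*c(-8, o) = 4*6 = 24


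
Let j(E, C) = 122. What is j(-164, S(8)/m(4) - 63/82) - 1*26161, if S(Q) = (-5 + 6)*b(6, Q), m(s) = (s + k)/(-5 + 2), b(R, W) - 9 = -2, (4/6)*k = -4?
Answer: -26039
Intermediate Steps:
k = -6 (k = (3/2)*(-4) = -6)
b(R, W) = 7 (b(R, W) = 9 - 2 = 7)
m(s) = 2 - s/3 (m(s) = (s - 6)/(-5 + 2) = (-6 + s)/(-3) = (-6 + s)*(-1/3) = 2 - s/3)
S(Q) = 7 (S(Q) = (-5 + 6)*7 = 1*7 = 7)
j(-164, S(8)/m(4) - 63/82) - 1*26161 = 122 - 1*26161 = 122 - 26161 = -26039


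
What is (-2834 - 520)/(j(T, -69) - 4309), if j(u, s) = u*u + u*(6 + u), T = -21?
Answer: 3354/3553 ≈ 0.94399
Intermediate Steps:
j(u, s) = u**2 + u*(6 + u)
(-2834 - 520)/(j(T, -69) - 4309) = (-2834 - 520)/(2*(-21)*(3 - 21) - 4309) = -3354/(2*(-21)*(-18) - 4309) = -3354/(756 - 4309) = -3354/(-3553) = -3354*(-1/3553) = 3354/3553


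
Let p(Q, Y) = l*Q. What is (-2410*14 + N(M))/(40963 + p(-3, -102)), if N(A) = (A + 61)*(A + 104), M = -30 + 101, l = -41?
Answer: -5320/20543 ≈ -0.25897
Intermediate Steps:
M = 71
N(A) = (61 + A)*(104 + A)
p(Q, Y) = -41*Q
(-2410*14 + N(M))/(40963 + p(-3, -102)) = (-2410*14 + (6344 + 71**2 + 165*71))/(40963 - 41*(-3)) = (-33740 + (6344 + 5041 + 11715))/(40963 + 123) = (-33740 + 23100)/41086 = -10640*1/41086 = -5320/20543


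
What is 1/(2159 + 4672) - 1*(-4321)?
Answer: 29516752/6831 ≈ 4321.0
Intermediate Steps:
1/(2159 + 4672) - 1*(-4321) = 1/6831 + 4321 = 29516752/6831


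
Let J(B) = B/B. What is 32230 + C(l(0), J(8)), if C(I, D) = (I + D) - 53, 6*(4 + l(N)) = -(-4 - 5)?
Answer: 64351/2 ≈ 32176.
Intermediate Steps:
J(B) = 1
l(N) = -5/2 (l(N) = -4 + (-(-4 - 5))/6 = -4 + (-1*(-9))/6 = -4 + (⅙)*9 = -4 + 3/2 = -5/2)
C(I, D) = -53 + D + I (C(I, D) = (D + I) - 53 = -53 + D + I)
32230 + C(l(0), J(8)) = 32230 + (-53 + 1 - 5/2) = 32230 - 109/2 = 64351/2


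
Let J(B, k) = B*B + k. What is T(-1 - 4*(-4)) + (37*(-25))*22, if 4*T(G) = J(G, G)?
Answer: -20290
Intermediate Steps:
J(B, k) = k + B² (J(B, k) = B² + k = k + B²)
T(G) = G/4 + G²/4 (T(G) = (G + G²)/4 = G/4 + G²/4)
T(-1 - 4*(-4)) + (37*(-25))*22 = (-1 - 4*(-4))*(1 + (-1 - 4*(-4)))/4 + (37*(-25))*22 = (-1 + 16)*(1 + (-1 + 16))/4 - 925*22 = (¼)*15*(1 + 15) - 20350 = (¼)*15*16 - 20350 = 60 - 20350 = -20290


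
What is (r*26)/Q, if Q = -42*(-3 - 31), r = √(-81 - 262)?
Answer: 13*I*√7/102 ≈ 0.3372*I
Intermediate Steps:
r = 7*I*√7 (r = √(-343) = 7*I*√7 ≈ 18.52*I)
Q = 1428 (Q = -42*(-34) = 1428)
(r*26)/Q = ((7*I*√7)*26)/1428 = (182*I*√7)*(1/1428) = 13*I*√7/102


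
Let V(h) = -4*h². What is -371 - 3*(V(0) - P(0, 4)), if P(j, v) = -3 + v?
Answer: -368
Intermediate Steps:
-371 - 3*(V(0) - P(0, 4)) = -371 - 3*(-4*0² - (-3 + 4)) = -371 - 3*(-4*0 - 1*1) = -371 - 3*(0 - 1) = -371 - 3*(-1) = -371 + 3 = -368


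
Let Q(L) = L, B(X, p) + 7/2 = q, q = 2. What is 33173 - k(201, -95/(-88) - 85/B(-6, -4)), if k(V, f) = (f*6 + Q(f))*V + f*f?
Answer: -3583109377/69696 ≈ -51411.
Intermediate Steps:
B(X, p) = -3/2 (B(X, p) = -7/2 + 2 = -3/2)
k(V, f) = f**2 + 7*V*f (k(V, f) = (f*6 + f)*V + f*f = (6*f + f)*V + f**2 = (7*f)*V + f**2 = 7*V*f + f**2 = f**2 + 7*V*f)
33173 - k(201, -95/(-88) - 85/B(-6, -4)) = 33173 - (-95/(-88) - 85/(-3/2))*((-95/(-88) - 85/(-3/2)) + 7*201) = 33173 - (-95*(-1/88) - 85*(-2/3))*((-95*(-1/88) - 85*(-2/3)) + 1407) = 33173 - (95/88 + 170/3)*((95/88 + 170/3) + 1407) = 33173 - 15245*(15245/264 + 1407)/264 = 33173 - 15245*386693/(264*264) = 33173 - 1*5895134785/69696 = 33173 - 5895134785/69696 = -3583109377/69696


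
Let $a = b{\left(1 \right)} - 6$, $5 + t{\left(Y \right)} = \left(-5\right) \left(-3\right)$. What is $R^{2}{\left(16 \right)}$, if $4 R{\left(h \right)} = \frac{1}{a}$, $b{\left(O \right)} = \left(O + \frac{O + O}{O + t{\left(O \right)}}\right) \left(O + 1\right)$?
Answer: $\frac{121}{25600} \approx 0.0047266$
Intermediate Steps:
$t{\left(Y \right)} = 10$ ($t{\left(Y \right)} = -5 - -15 = -5 + 15 = 10$)
$b{\left(O \right)} = \left(1 + O\right) \left(O + \frac{2 O}{10 + O}\right)$ ($b{\left(O \right)} = \left(O + \frac{O + O}{O + 10}\right) \left(O + 1\right) = \left(O + \frac{2 O}{10 + O}\right) \left(1 + O\right) = \left(1 + O\right) \left(O + \frac{2 O}{10 + O}\right)$)
$a = - \frac{40}{11}$ ($a = 1 \frac{1}{10 + 1} \left(12 + 1^{2} + 13 \cdot 1\right) - 6 = 1 \cdot \frac{1}{11} \left(12 + 1 + 13\right) - 6 = 1 \cdot \frac{1}{11} \cdot 26 - 6 = \frac{26}{11} - 6 = - \frac{40}{11} \approx -3.6364$)
$R{\left(h \right)} = - \frac{11}{160}$ ($R{\left(h \right)} = \frac{1}{4 \left(- \frac{40}{11}\right)} = \frac{1}{4} \left(- \frac{11}{40}\right) = - \frac{11}{160}$)
$R^{2}{\left(16 \right)} = \left(- \frac{11}{160}\right)^{2} = \frac{121}{25600}$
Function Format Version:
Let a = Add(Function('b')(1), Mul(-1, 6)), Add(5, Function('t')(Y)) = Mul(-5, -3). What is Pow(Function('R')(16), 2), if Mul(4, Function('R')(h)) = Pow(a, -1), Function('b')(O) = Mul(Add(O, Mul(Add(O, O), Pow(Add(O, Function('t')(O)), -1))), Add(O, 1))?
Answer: Rational(121, 25600) ≈ 0.0047266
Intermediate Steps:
Function('t')(Y) = 10 (Function('t')(Y) = Add(-5, Mul(-5, -3)) = Add(-5, 15) = 10)
Function('b')(O) = Mul(Add(1, O), Add(O, Mul(2, O, Pow(Add(10, O), -1)))) (Function('b')(O) = Mul(Add(O, Mul(Add(O, O), Pow(Add(O, 10), -1))), Add(O, 1)) = Mul(Add(O, Mul(Mul(2, O), Pow(Add(10, O), -1))), Add(1, O)) = Mul(Add(O, Mul(2, O, Pow(Add(10, O), -1))), Add(1, O)) = Mul(Add(1, O), Add(O, Mul(2, O, Pow(Add(10, O), -1)))))
a = Rational(-40, 11) (a = Add(Mul(1, Pow(Add(10, 1), -1), Add(12, Pow(1, 2), Mul(13, 1))), Mul(-1, 6)) = Add(Mul(1, Pow(11, -1), Add(12, 1, 13)), -6) = Add(Mul(1, Rational(1, 11), 26), -6) = Add(Rational(26, 11), -6) = Rational(-40, 11) ≈ -3.6364)
Function('R')(h) = Rational(-11, 160) (Function('R')(h) = Mul(Rational(1, 4), Pow(Rational(-40, 11), -1)) = Mul(Rational(1, 4), Rational(-11, 40)) = Rational(-11, 160))
Pow(Function('R')(16), 2) = Pow(Rational(-11, 160), 2) = Rational(121, 25600)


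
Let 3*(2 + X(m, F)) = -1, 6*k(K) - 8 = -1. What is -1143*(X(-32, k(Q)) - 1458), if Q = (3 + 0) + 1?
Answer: 1669161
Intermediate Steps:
Q = 4 (Q = 3 + 1 = 4)
k(K) = 7/6 (k(K) = 4/3 + (⅙)*(-1) = 4/3 - ⅙ = 7/6)
X(m, F) = -7/3 (X(m, F) = -2 + (⅓)*(-1) = -2 - ⅓ = -7/3)
-1143*(X(-32, k(Q)) - 1458) = -1143*(-7/3 - 1458) = -1143*(-4381/3) = 1669161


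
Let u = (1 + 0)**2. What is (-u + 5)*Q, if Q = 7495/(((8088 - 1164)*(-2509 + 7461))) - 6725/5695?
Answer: -46108349755/9763407768 ≈ -4.7226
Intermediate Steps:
u = 1 (u = 1**2 = 1)
Q = -46108349755/39053631072 (Q = 7495/((6924*4952)) - 6725*1/5695 = 7495/34287648 - 1345/1139 = -46108349755/39053631072 ≈ -1.1806)
(-u + 5)*Q = (-1*1 + 5)*(-46108349755/39053631072) = (-1 + 5)*(-46108349755/39053631072) = 4*(-46108349755/39053631072) = -46108349755/9763407768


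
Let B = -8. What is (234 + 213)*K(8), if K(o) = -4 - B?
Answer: 1788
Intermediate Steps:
K(o) = 4 (K(o) = -4 - 1*(-8) = -4 + 8 = 4)
(234 + 213)*K(8) = (234 + 213)*4 = 447*4 = 1788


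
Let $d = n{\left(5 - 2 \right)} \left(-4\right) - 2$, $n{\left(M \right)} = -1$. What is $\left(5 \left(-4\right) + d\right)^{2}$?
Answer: $324$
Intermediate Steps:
$d = 2$ ($d = \left(-1\right) \left(-4\right) - 2 = 4 - 2 = 2$)
$\left(5 \left(-4\right) + d\right)^{2} = \left(5 \left(-4\right) + 2\right)^{2} = \left(-20 + 2\right)^{2} = \left(-18\right)^{2} = 324$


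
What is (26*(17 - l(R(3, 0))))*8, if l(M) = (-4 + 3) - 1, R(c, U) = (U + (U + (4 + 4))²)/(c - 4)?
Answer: 3952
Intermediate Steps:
R(c, U) = (U + (8 + U)²)/(-4 + c) (R(c, U) = (U + (U + 8)²)/(-4 + c) = (U + (8 + U)²)/(-4 + c))
l(M) = -2 (l(M) = -1 - 1 = -2)
(26*(17 - l(R(3, 0))))*8 = (26*(17 - 1*(-2)))*8 = (26*(17 + 2))*8 = (26*19)*8 = 494*8 = 3952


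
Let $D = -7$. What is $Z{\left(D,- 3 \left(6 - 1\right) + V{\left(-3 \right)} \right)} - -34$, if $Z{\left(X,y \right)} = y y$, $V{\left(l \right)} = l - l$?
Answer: $259$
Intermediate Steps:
$V{\left(l \right)} = 0$
$Z{\left(X,y \right)} = y^{2}$
$Z{\left(D,- 3 \left(6 - 1\right) + V{\left(-3 \right)} \right)} - -34 = \left(- 3 \left(6 - 1\right) + 0\right)^{2} - -34 = \left(\left(-3\right) 5 + 0\right)^{2} + 34 = \left(-15 + 0\right)^{2} + 34 = \left(-15\right)^{2} + 34 = 225 + 34 = 259$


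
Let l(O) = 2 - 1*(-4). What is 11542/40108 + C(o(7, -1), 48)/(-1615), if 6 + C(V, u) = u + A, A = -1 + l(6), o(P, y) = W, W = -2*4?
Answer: 8377627/32387210 ≈ 0.25867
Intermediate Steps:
l(O) = 6 (l(O) = 2 + 4 = 6)
W = -8
o(P, y) = -8
A = 5 (A = -1 + 6 = 5)
C(V, u) = -1 + u (C(V, u) = -6 + (u + 5) = -6 + (5 + u) = -1 + u)
11542/40108 + C(o(7, -1), 48)/(-1615) = 11542/40108 + (-1 + 48)/(-1615) = 11542*(1/40108) + 47*(-1/1615) = 5771/20054 - 47/1615 = 8377627/32387210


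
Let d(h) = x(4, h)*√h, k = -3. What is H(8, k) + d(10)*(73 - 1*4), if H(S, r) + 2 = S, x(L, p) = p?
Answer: 6 + 690*√10 ≈ 2188.0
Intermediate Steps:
H(S, r) = -2 + S
d(h) = h^(3/2) (d(h) = h*√h = h^(3/2))
H(8, k) + d(10)*(73 - 1*4) = (-2 + 8) + 10^(3/2)*(73 - 1*4) = 6 + (10*√10)*(73 - 4) = 6 + (10*√10)*69 = 6 + 690*√10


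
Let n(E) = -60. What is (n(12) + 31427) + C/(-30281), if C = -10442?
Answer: 949834569/30281 ≈ 31367.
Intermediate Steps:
(n(12) + 31427) + C/(-30281) = (-60 + 31427) - 10442/(-30281) = 31367 - 10442*(-1/30281) = 31367 + 10442/30281 = 949834569/30281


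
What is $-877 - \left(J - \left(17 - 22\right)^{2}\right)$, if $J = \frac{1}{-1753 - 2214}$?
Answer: $- \frac{3379883}{3967} \approx -852.0$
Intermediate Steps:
$J = - \frac{1}{3967}$ ($J = \frac{1}{-3967} = - \frac{1}{3967} \approx -0.00025208$)
$-877 - \left(J - \left(17 - 22\right)^{2}\right) = -877 - \left(- \frac{1}{3967} - \left(17 - 22\right)^{2}\right) = -877 + \left(\left(17 - 22\right)^{2} + \frac{1}{3967}\right) = -877 + \left(\left(-5\right)^{2} + \frac{1}{3967}\right) = -877 + \left(25 + \frac{1}{3967}\right) = -877 + \frac{99176}{3967} = - \frac{3379883}{3967}$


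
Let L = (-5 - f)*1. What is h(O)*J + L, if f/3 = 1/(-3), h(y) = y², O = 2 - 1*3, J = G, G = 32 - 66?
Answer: -38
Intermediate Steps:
G = -34
J = -34
O = -1 (O = 2 - 3 = -1)
f = -1 (f = 3/(-3) = 3*(-⅓) = -1)
L = -4 (L = (-5 - 1*(-1))*1 = (-5 + 1)*1 = -4*1 = -4)
h(O)*J + L = (-1)²*(-34) - 4 = 1*(-34) - 4 = -34 - 4 = -38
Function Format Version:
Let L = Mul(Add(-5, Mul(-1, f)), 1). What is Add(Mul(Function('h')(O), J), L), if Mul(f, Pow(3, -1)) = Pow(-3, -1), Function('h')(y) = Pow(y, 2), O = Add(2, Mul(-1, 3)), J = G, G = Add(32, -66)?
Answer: -38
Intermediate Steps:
G = -34
J = -34
O = -1 (O = Add(2, -3) = -1)
f = -1 (f = Mul(3, Pow(-3, -1)) = Mul(3, Rational(-1, 3)) = -1)
L = -4 (L = Mul(Add(-5, Mul(-1, -1)), 1) = Mul(Add(-5, 1), 1) = Mul(-4, 1) = -4)
Add(Mul(Function('h')(O), J), L) = Add(Mul(Pow(-1, 2), -34), -4) = Add(Mul(1, -34), -4) = Add(-34, -4) = -38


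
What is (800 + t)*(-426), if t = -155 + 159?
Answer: -342504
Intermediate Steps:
t = 4
(800 + t)*(-426) = (800 + 4)*(-426) = 804*(-426) = -342504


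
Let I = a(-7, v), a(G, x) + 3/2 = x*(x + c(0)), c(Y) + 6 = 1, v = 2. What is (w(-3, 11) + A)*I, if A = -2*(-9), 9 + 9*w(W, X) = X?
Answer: -410/3 ≈ -136.67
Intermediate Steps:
c(Y) = -5 (c(Y) = -6 + 1 = -5)
w(W, X) = -1 + X/9
A = 18
a(G, x) = -3/2 + x*(-5 + x) (a(G, x) = -3/2 + x*(x - 5) = -3/2 + x*(-5 + x))
I = -15/2 (I = -3/2 + 2² - 5*2 = -3/2 + 4 - 10 = -15/2 ≈ -7.5000)
(w(-3, 11) + A)*I = ((-1 + (⅑)*11) + 18)*(-15/2) = ((-1 + 11/9) + 18)*(-15/2) = (2/9 + 18)*(-15/2) = (164/9)*(-15/2) = -410/3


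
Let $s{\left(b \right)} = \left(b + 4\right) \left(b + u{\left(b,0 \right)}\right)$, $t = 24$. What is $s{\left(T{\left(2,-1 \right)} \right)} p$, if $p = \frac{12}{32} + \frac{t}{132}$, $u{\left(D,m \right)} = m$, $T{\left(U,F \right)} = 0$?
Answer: $0$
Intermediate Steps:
$s{\left(b \right)} = b \left(4 + b\right)$ ($s{\left(b \right)} = \left(b + 4\right) \left(b + 0\right) = \left(4 + b\right) b = b \left(4 + b\right)$)
$p = \frac{49}{88}$ ($p = \frac{12}{32} + \frac{24}{132} = 12 \cdot \frac{1}{32} + 24 \cdot \frac{1}{132} = \frac{3}{8} + \frac{2}{11} = \frac{49}{88} \approx 0.55682$)
$s{\left(T{\left(2,-1 \right)} \right)} p = 0 \left(4 + 0\right) \frac{49}{88} = 0 \cdot 4 \cdot \frac{49}{88} = 0 \cdot \frac{49}{88} = 0$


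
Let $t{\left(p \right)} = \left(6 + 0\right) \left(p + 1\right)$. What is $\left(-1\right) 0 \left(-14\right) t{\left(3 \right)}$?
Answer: $0$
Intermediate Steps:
$t{\left(p \right)} = 6 + 6 p$ ($t{\left(p \right)} = 6 \left(1 + p\right) = 6 + 6 p$)
$\left(-1\right) 0 \left(-14\right) t{\left(3 \right)} = \left(-1\right) 0 \left(-14\right) \left(6 + 6 \cdot 3\right) = 0 \left(-14\right) \left(6 + 18\right) = 0 \cdot 24 = 0$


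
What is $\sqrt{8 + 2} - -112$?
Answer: $112 + \sqrt{10} \approx 115.16$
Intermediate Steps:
$\sqrt{8 + 2} - -112 = \sqrt{10} + 112 = 112 + \sqrt{10}$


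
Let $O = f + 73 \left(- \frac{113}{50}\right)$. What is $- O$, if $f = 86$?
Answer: $\frac{3949}{50} \approx 78.98$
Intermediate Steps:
$O = - \frac{3949}{50}$ ($O = 86 + 73 \left(- \frac{113}{50}\right) = 86 - \frac{8249}{50} = - \frac{3949}{50} \approx -78.98$)
$- O = \left(-1\right) \left(- \frac{3949}{50}\right) = \frac{3949}{50}$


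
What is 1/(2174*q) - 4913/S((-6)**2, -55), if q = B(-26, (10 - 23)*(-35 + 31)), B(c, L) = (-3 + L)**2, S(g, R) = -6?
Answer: 6411187417/7829661 ≈ 818.83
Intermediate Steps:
q = 2401 (q = (-3 + (10 - 23)*(-35 + 31))**2 = (-3 - 13*(-4))**2 = (-3 + 52)**2 = 49**2 = 2401)
1/(2174*q) - 4913/S((-6)**2, -55) = 1/(2174*2401) - 4913/(-6) = (1/2174)*(1/2401) - 4913*(-1/6) = 1/5219774 + 4913/6 = 6411187417/7829661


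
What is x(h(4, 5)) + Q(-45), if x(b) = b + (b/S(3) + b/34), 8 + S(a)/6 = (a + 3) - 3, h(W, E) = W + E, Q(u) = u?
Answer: -3063/85 ≈ -36.035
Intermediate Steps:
h(W, E) = E + W
S(a) = -48 + 6*a (S(a) = -48 + 6*((a + 3) - 3) = -48 + 6*((3 + a) - 3) = -48 + 6*a)
x(b) = 254*b/255 (x(b) = b + (b/(-48 + 6*3) + b/34) = b + (b/(-48 + 18) + b*(1/34)) = b + (b/(-30) + b/34) = b + (b*(-1/30) + b/34) = b + (-b/30 + b/34) = b - b/255 = 254*b/255)
x(h(4, 5)) + Q(-45) = 254*(5 + 4)/255 - 45 = (254/255)*9 - 45 = 762/85 - 45 = -3063/85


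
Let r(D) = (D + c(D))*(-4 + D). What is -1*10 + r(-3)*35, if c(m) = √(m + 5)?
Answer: 725 - 245*√2 ≈ 378.52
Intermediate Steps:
c(m) = √(5 + m)
r(D) = (-4 + D)*(D + √(5 + D)) (r(D) = (D + √(5 + D))*(-4 + D) = (-4 + D)*(D + √(5 + D)))
-1*10 + r(-3)*35 = -1*10 + ((-3)² - 4*(-3) - 4*√(5 - 3) - 3*√(5 - 3))*35 = -10 + (9 + 12 - 4*√2 - 3*√2)*35 = -10 + (21 - 7*√2)*35 = -10 + (735 - 245*√2) = 725 - 245*√2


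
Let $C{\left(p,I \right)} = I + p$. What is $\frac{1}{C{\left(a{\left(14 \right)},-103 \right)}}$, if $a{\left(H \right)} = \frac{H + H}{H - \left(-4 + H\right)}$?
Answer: $- \frac{1}{96} \approx -0.010417$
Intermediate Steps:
$a{\left(H \right)} = \frac{H}{2}$ ($a{\left(H \right)} = \frac{2 H}{4} = 2 H \frac{1}{4} = \frac{H}{2}$)
$\frac{1}{C{\left(a{\left(14 \right)},-103 \right)}} = \frac{1}{-103 + \frac{1}{2} \cdot 14} = \frac{1}{-103 + 7} = \frac{1}{-96} = - \frac{1}{96}$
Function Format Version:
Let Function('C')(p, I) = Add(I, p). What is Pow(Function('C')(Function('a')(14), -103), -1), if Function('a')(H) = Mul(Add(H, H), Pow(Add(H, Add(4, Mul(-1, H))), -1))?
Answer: Rational(-1, 96) ≈ -0.010417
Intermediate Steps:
Function('a')(H) = Mul(Rational(1, 2), H) (Function('a')(H) = Mul(Mul(2, H), Pow(4, -1)) = Mul(Mul(2, H), Rational(1, 4)) = Mul(Rational(1, 2), H))
Pow(Function('C')(Function('a')(14), -103), -1) = Pow(Add(-103, Mul(Rational(1, 2), 14)), -1) = Pow(Add(-103, 7), -1) = Pow(-96, -1) = Rational(-1, 96)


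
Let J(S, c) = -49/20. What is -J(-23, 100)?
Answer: 49/20 ≈ 2.4500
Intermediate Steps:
J(S, c) = -49/20 (J(S, c) = -49*1/20 = -49/20)
-J(-23, 100) = -1*(-49/20) = 49/20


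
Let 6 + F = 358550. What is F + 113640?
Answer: 472184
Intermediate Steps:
F = 358544 (F = -6 + 358550 = 358544)
F + 113640 = 358544 + 113640 = 472184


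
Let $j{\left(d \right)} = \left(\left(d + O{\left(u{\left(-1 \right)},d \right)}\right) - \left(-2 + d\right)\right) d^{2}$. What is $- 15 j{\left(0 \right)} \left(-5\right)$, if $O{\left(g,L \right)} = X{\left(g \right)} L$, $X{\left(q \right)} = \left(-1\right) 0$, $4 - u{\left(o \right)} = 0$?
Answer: $0$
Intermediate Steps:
$u{\left(o \right)} = 4$ ($u{\left(o \right)} = 4 - 0 = 4 + 0 = 4$)
$X{\left(q \right)} = 0$
$O{\left(g,L \right)} = 0$ ($O{\left(g,L \right)} = 0 L = 0$)
$j{\left(d \right)} = 2 d^{2}$ ($j{\left(d \right)} = \left(\left(d + 0\right) - \left(-2 + d\right)\right) d^{2} = \left(d - \left(-2 + d\right)\right) d^{2} = 2 d^{2}$)
$- 15 j{\left(0 \right)} \left(-5\right) = - 15 \cdot 2 \cdot 0^{2} \left(-5\right) = - 15 \cdot 2 \cdot 0 \left(-5\right) = \left(-15\right) 0 \left(-5\right) = 0 \left(-5\right) = 0$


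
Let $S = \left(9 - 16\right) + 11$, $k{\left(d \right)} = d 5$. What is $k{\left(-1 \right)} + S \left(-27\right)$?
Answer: $-113$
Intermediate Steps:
$k{\left(d \right)} = 5 d$
$S = 4$ ($S = -7 + 11 = 4$)
$k{\left(-1 \right)} + S \left(-27\right) = 5 \left(-1\right) + 4 \left(-27\right) = -5 - 108 = -113$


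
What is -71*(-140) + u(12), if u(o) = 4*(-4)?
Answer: 9924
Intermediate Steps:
u(o) = -16
-71*(-140) + u(12) = -71*(-140) - 16 = 9940 - 16 = 9924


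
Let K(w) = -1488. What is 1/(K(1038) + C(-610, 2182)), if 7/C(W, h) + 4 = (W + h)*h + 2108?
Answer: -3432208/5107125497 ≈ -0.00067204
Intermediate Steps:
C(W, h) = 7/(2104 + h*(W + h)) (C(W, h) = 7/(-4 + ((W + h)*h + 2108)) = 7/(-4 + (h*(W + h) + 2108)) = 7/(-4 + (2108 + h*(W + h))) = 7/(2104 + h*(W + h)))
1/(K(1038) + C(-610, 2182)) = 1/(-1488 + 7/(2104 + 2182² - 610*2182)) = 1/(-1488 + 7/(2104 + 4761124 - 1331020)) = 1/(-1488 + 7/3432208) = 1/(-5107125497/3432208) = -3432208/5107125497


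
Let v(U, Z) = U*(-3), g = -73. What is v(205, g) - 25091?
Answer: -25706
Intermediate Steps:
v(U, Z) = -3*U
v(205, g) - 25091 = -3*205 - 25091 = -615 - 25091 = -25706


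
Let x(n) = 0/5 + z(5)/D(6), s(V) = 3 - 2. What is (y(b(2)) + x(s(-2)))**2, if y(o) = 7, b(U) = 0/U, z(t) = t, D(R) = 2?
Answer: 361/4 ≈ 90.250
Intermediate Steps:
s(V) = 1
b(U) = 0
x(n) = 5/2 (x(n) = 0/5 + 5/2 = 0*(1/5) + 5*(1/2) = 0 + 5/2 = 5/2)
(y(b(2)) + x(s(-2)))**2 = (7 + 5/2)**2 = (19/2)**2 = 361/4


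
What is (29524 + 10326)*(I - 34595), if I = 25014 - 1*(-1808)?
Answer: -309754050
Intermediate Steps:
I = 26822 (I = 25014 + 1808 = 26822)
(29524 + 10326)*(I - 34595) = (29524 + 10326)*(26822 - 34595) = 39850*(-7773) = -309754050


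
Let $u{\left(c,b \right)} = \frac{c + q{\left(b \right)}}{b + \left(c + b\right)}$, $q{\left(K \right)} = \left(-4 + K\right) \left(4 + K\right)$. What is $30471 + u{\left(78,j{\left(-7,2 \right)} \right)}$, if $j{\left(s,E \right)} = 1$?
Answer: $\frac{2437743}{80} \approx 30472.0$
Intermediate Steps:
$u{\left(c,b \right)} = \frac{-16 + c + b^{2}}{c + 2 b}$ ($u{\left(c,b \right)} = \frac{c + \left(-16 + b^{2}\right)}{b + \left(c + b\right)} = \frac{-16 + c + b^{2}}{b + \left(b + c\right)} = \frac{-16 + c + b^{2}}{c + 2 b}$)
$30471 + u{\left(78,j{\left(-7,2 \right)} \right)} = 30471 + \frac{-16 + 78 + 1^{2}}{78 + 2 \cdot 1} = 30471 + \frac{-16 + 78 + 1}{78 + 2} = 30471 + \frac{1}{80} \cdot 63 = 30471 + \frac{63}{80} = \frac{2437743}{80}$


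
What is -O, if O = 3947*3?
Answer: -11841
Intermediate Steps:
O = 11841
-O = -1*11841 = -11841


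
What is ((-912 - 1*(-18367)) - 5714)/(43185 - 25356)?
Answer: 11741/17829 ≈ 0.65853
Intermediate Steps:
((-912 - 1*(-18367)) - 5714)/(43185 - 25356) = ((-912 + 18367) - 5714)/17829 = (17455 - 5714)*(1/17829) = 11741*(1/17829) = 11741/17829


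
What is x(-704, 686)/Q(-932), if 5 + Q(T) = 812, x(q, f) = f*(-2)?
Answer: -1372/807 ≈ -1.7001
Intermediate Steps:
x(q, f) = -2*f
Q(T) = 807 (Q(T) = -5 + 812 = 807)
x(-704, 686)/Q(-932) = -2*686/807 = -1372*1/807 = -1372/807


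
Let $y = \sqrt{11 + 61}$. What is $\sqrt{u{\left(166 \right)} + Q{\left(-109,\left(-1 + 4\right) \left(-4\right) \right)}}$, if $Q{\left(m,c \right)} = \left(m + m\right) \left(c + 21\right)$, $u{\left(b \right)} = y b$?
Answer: $\sqrt{-1962 + 996 \sqrt{2}} \approx 23.525 i$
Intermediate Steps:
$y = 6 \sqrt{2}$ ($y = \sqrt{72} = 6 \sqrt{2} \approx 8.4853$)
$u{\left(b \right)} = 6 b \sqrt{2}$ ($u{\left(b \right)} = 6 \sqrt{2} b = 6 b \sqrt{2}$)
$Q{\left(m,c \right)} = 2 m \left(21 + c\right)$
$\sqrt{u{\left(166 \right)} + Q{\left(-109,\left(-1 + 4\right) \left(-4\right) \right)}} = \sqrt{6 \cdot 166 \sqrt{2} + 2 \left(-109\right) \left(21 + \left(-1 + 4\right) \left(-4\right)\right)} = \sqrt{996 \sqrt{2} + 2 \left(-109\right) \left(21 + 3 \left(-4\right)\right)} = \sqrt{996 \sqrt{2} + 2 \left(-109\right) \left(21 - 12\right)} = \sqrt{996 \sqrt{2} + 2 \left(-109\right) 9} = \sqrt{996 \sqrt{2} - 1962} = \sqrt{-1962 + 996 \sqrt{2}}$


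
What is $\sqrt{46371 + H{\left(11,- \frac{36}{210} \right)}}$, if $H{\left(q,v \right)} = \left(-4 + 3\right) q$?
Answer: $2 \sqrt{11590} \approx 215.31$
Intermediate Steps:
$H{\left(q,v \right)} = - q$
$\sqrt{46371 + H{\left(11,- \frac{36}{210} \right)}} = \sqrt{46371 - 11} = \sqrt{46360} = 2 \sqrt{11590}$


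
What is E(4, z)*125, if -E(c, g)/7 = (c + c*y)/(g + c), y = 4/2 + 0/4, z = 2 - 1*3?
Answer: -3500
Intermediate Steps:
z = -1 (z = 2 - 3 = -1)
y = 2 (y = 4*(1/2) + 0*(1/4) = 2 + 0 = 2)
E(c, g) = -21*c/(c + g) (E(c, g) = -7*(c + c*2)/(g + c) = -7*(c + 2*c)/(c + g) = -7*3*c/(c + g) = -21*c/(c + g))
E(4, z)*125 = -21*4/(4 - 1)*125 = -21*4/3*125 = -21*4*1/3*125 = -28*125 = -3500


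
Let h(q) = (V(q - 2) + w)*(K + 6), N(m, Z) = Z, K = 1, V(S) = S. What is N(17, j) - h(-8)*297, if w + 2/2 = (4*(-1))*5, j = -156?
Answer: 64293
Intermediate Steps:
w = -21 (w = -1 + (4*(-1))*5 = -1 - 4*5 = -1 - 20 = -21)
h(q) = -161 + 7*q (h(q) = ((q - 2) - 21)*(1 + 6) = ((-2 + q) - 21)*7 = (-23 + q)*7 = -161 + 7*q)
N(17, j) - h(-8)*297 = -156 - (-161 + 7*(-8))*297 = -156 - (-161 - 56)*297 = -156 - (-217)*297 = -156 - 1*(-64449) = -156 + 64449 = 64293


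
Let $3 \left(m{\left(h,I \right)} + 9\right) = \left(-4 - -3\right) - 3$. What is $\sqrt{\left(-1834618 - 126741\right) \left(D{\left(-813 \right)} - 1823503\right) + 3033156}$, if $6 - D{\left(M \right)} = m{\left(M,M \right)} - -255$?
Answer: $\frac{\sqrt{32193136482729}}{3} \approx 1.8913 \cdot 10^{6}$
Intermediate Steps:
$m{\left(h,I \right)} = - \frac{31}{3}$ ($m{\left(h,I \right)} = -9 + \frac{\left(-4 - -3\right) - 3}{3} = -9 + \frac{\left(-4 + 3\right) - 3}{3} = -9 + \frac{-1 - 3}{3} = -9 + \frac{1}{3} \left(-4\right) = -9 - \frac{4}{3} = - \frac{31}{3}$)
$D{\left(M \right)} = - \frac{716}{3}$ ($D{\left(M \right)} = 6 - \left(- \frac{31}{3} - -255\right) = 6 - \left(- \frac{31}{3} + 255\right) = 6 - \frac{734}{3} = - \frac{716}{3}$)
$\sqrt{\left(-1834618 - 126741\right) \left(D{\left(-813 \right)} - 1823503\right) + 3033156} = \sqrt{\left(-1834618 - 126741\right) \left(- \frac{716}{3} - 1823503\right) + 3033156} = \sqrt{\left(-1961359\right) \left(- \frac{5471225}{3}\right) + 3033156} = \sqrt{\frac{10731036394775}{3} + 3033156} = \sqrt{\frac{10731045494243}{3}} = \frac{\sqrt{32193136482729}}{3}$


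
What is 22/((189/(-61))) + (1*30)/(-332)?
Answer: -225607/31374 ≈ -7.1909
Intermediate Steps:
22/((189/(-61))) + (1*30)/(-332) = 22/((189*(-1/61))) + 30*(-1/332) = 22/(-189/61) - 15/166 = 22*(-61/189) - 15/166 = -1342/189 - 15/166 = -225607/31374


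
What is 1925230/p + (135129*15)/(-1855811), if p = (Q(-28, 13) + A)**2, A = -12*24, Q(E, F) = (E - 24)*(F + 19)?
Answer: -2075187763355/3535602038272 ≈ -0.58694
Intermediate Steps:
Q(E, F) = (-24 + E)*(19 + F)
A = -288
p = 3810304 (p = ((-456 - 24*13 + 19*(-28) - 28*13) - 288)**2 = ((-456 - 312 - 532 - 364) - 288)**2 = (-1664 - 288)**2 = (-1952)**2 = 3810304)
1925230/p + (135129*15)/(-1855811) = 1925230/3810304 + (135129*15)/(-1855811) = 1925230*(1/3810304) + 2026935*(-1/1855811) = 962615/1905152 - 2026935/1855811 = -2075187763355/3535602038272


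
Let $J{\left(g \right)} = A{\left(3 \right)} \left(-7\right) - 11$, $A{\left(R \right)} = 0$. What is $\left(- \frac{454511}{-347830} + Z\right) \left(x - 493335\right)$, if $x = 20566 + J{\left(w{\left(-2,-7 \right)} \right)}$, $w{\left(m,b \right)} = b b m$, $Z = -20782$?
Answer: $\frac{48818915299946}{4969} \approx 9.8247 \cdot 10^{9}$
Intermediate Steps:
$w{\left(m,b \right)} = m b^{2}$ ($w{\left(m,b \right)} = b^{2} m = m b^{2}$)
$J{\left(g \right)} = -11$ ($J{\left(g \right)} = 0 \left(-7\right) - 11 = 0 - 11 = -11$)
$x = 20555$ ($x = 20566 - 11 = 20555$)
$\left(- \frac{454511}{-347830} + Z\right) \left(x - 493335\right) = \left(- \frac{454511}{-347830} - 20782\right) \left(20555 - 493335\right) = \left(\left(-454511\right) \left(- \frac{1}{347830}\right) - 20782\right) \left(-472780\right) = \left(\frac{454511}{347830} - 20782\right) \left(-472780\right) = \left(- \frac{7228148549}{347830}\right) \left(-472780\right) = \frac{48818915299946}{4969}$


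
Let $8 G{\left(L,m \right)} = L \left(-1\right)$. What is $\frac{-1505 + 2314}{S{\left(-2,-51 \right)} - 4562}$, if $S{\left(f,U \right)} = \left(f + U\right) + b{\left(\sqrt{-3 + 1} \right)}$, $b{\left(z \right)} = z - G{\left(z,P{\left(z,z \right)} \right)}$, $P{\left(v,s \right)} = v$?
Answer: $- \frac{119473120}{681543281} - \frac{29124 i \sqrt{2}}{681543281} \approx -0.1753 - 6.0433 \cdot 10^{-5} i$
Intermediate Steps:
$G{\left(L,m \right)} = - \frac{L}{8}$ ($G{\left(L,m \right)} = \frac{L \left(-1\right)}{8} = \frac{\left(-1\right) L}{8} = - \frac{L}{8}$)
$b{\left(z \right)} = \frac{9 z}{8}$ ($b{\left(z \right)} = z - - \frac{z}{8} = z + \frac{z}{8} = \frac{9 z}{8}$)
$S{\left(f,U \right)} = U + f + \frac{9 i \sqrt{2}}{8}$ ($S{\left(f,U \right)} = \left(f + U\right) + \frac{9 \sqrt{-3 + 1}}{8} = \left(U + f\right) + \frac{9 \sqrt{-2}}{8} = \left(U + f\right) + \frac{9 i \sqrt{2}}{8} = U + f + \frac{9 i \sqrt{2}}{8}$)
$\frac{-1505 + 2314}{S{\left(-2,-51 \right)} - 4562} = \frac{-1505 + 2314}{\left(-51 - 2 + \frac{9 i \sqrt{2}}{8}\right) - 4562} = \frac{809}{\left(-53 + \frac{9 i \sqrt{2}}{8}\right) - 4562} = \frac{809}{-4615 + \frac{9 i \sqrt{2}}{8}}$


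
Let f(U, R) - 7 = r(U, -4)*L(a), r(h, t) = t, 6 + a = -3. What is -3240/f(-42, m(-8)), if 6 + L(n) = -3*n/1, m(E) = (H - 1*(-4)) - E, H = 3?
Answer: 3240/77 ≈ 42.078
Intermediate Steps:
a = -9 (a = -6 - 3 = -9)
m(E) = 7 - E (m(E) = (3 - 1*(-4)) - E = (3 + 4) - E = 7 - E)
L(n) = -6 - 3*n (L(n) = -6 - 3*n/1 = -6 - 3*n*1 = -6 - 3*n)
f(U, R) = -77 (f(U, R) = 7 - 4*(-6 - 3*(-9)) = 7 - 4*(-6 + 27) = 7 - 4*21 = 7 - 84 = -77)
-3240/f(-42, m(-8)) = -3240/(-77) = -3240*(-1/77) = 3240/77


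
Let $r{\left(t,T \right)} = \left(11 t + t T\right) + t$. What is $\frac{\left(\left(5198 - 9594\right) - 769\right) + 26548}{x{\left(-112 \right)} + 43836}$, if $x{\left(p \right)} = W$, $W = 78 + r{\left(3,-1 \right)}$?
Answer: $\frac{21383}{43947} \approx 0.48656$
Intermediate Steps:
$r{\left(t,T \right)} = 12 t + T t$ ($r{\left(t,T \right)} = \left(11 t + T t\right) + t = 12 t + T t$)
$W = 111$ ($W = 78 + 3 \left(12 - 1\right) = 78 + 3 \cdot 11 = 78 + 33 = 111$)
$x{\left(p \right)} = 111$
$\frac{\left(\left(5198 - 9594\right) - 769\right) + 26548}{x{\left(-112 \right)} + 43836} = \frac{\left(\left(5198 - 9594\right) - 769\right) + 26548}{111 + 43836} = \frac{\left(-4396 - 769\right) + 26548}{43947} = \left(-5165 + 26548\right) \frac{1}{43947} = 21383 \cdot \frac{1}{43947} = \frac{21383}{43947}$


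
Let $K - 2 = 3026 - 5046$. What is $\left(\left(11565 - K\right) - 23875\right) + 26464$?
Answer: $16172$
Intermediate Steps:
$K = -2018$ ($K = 2 + \left(3026 - 5046\right) = 2 - 2020 = -2018$)
$\left(\left(11565 - K\right) - 23875\right) + 26464 = \left(\left(11565 - -2018\right) - 23875\right) + 26464 = \left(\left(11565 + 2018\right) - 23875\right) + 26464 = \left(13583 - 23875\right) + 26464 = -10292 + 26464 = 16172$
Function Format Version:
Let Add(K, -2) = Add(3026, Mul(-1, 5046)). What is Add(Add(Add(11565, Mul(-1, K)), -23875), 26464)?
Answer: 16172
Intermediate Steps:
K = -2018 (K = Add(2, Add(3026, Mul(-1, 5046))) = Add(2, Add(3026, -5046)) = Add(2, -2020) = -2018)
Add(Add(Add(11565, Mul(-1, K)), -23875), 26464) = Add(Add(Add(11565, Mul(-1, -2018)), -23875), 26464) = Add(Add(Add(11565, 2018), -23875), 26464) = Add(Add(13583, -23875), 26464) = Add(-10292, 26464) = 16172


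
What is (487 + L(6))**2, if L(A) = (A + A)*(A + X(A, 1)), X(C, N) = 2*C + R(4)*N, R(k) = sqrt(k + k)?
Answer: 495361 + 33744*sqrt(2) ≈ 5.4308e+5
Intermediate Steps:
R(k) = sqrt(2)*sqrt(k) (R(k) = sqrt(2*k) = sqrt(2)*sqrt(k))
X(C, N) = 2*C + 2*N*sqrt(2) (X(C, N) = 2*C + (sqrt(2)*sqrt(4))*N = 2*C + (sqrt(2)*2)*N = 2*C + (2*sqrt(2))*N = 2*C + 2*N*sqrt(2))
L(A) = 2*A*(2*sqrt(2) + 3*A) (L(A) = (A + A)*(A + (2*A + 2*1*sqrt(2))) = (2*A)*(A + (2*A + 2*sqrt(2))) = (2*A)*(2*sqrt(2) + 3*A) = 2*A*(2*sqrt(2) + 3*A))
(487 + L(6))**2 = (487 + 2*6*(2*sqrt(2) + 3*6))**2 = (487 + 2*6*(2*sqrt(2) + 18))**2 = (487 + 2*6*(18 + 2*sqrt(2)))**2 = (487 + (216 + 24*sqrt(2)))**2 = (703 + 24*sqrt(2))**2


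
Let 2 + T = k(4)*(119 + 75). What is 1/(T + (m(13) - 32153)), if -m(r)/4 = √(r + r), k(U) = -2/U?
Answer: -8063/260047772 + √26/260047772 ≈ -3.0986e-5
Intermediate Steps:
m(r) = -4*√2*√r (m(r) = -4*√(r + r) = -4*√2*√r)
T = -99 (T = -2 + (-2/4)*(119 + 75) = -2 - 2*¼*194 = -2 - ½*194 = -2 - 97 = -99)
1/(T + (m(13) - 32153)) = 1/(-99 + (-4*√2*√13 - 32153)) = 1/(-99 + (-4*√26 - 32153)) = 1/(-99 + (-32153 - 4*√26)) = 1/(-32252 - 4*√26)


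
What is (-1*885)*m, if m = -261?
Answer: 230985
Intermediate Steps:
(-1*885)*m = -1*885*(-261) = -885*(-261) = 230985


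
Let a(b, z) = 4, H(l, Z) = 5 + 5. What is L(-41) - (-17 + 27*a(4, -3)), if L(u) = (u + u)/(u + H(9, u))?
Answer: -2739/31 ≈ -88.355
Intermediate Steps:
H(l, Z) = 10
L(u) = 2*u/(10 + u) (L(u) = (u + u)/(u + 10) = (2*u)/(10 + u) = 2*u/(10 + u))
L(-41) - (-17 + 27*a(4, -3)) = 2*(-41)/(10 - 41) - (-17 + 27*4) = 2*(-41)/(-31) - (-17 + 108) = 2*(-41)*(-1/31) - 1*91 = 82/31 - 91 = -2739/31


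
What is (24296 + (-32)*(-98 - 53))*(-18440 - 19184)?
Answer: -1095911872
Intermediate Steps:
(24296 + (-32)*(-98 - 53))*(-18440 - 19184) = (24296 - 1*32*(-151))*(-37624) = (24296 - 32*(-151))*(-37624) = (24296 + 4832)*(-37624) = 29128*(-37624) = -1095911872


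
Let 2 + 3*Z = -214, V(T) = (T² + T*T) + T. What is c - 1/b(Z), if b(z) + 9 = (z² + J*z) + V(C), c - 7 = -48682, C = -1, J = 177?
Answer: -368372399/7568 ≈ -48675.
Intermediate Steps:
c = -48675 (c = 7 - 48682 = -48675)
V(T) = T + 2*T² (V(T) = (T² + T²) + T = 2*T² + T = T + 2*T²)
Z = -72 (Z = -⅔ + (⅓)*(-214) = -⅔ - 214/3 = -72)
b(z) = -8 + z² + 177*z (b(z) = -9 + ((z² + 177*z) - (1 + 2*(-1))) = -9 + ((z² + 177*z) - (1 - 2)) = -9 + ((z² + 177*z) - 1*(-1)) = -9 + ((z² + 177*z) + 1) = -9 + (1 + z² + 177*z) = -8 + z² + 177*z)
c - 1/b(Z) = -48675 - 1/(-8 + (-72)² + 177*(-72)) = -48675 - 1/(-8 + 5184 - 12744) = -48675 - 1/(-7568) = -48675 - 1*(-1/7568) = -48675 + 1/7568 = -368372399/7568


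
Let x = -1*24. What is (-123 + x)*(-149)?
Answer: 21903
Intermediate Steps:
x = -24
(-123 + x)*(-149) = (-123 - 24)*(-149) = -147*(-149) = 21903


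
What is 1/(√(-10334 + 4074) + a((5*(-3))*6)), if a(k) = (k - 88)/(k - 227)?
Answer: 28213/314546412 - 100489*I*√1565/314546412 ≈ 8.9694e-5 - 0.012638*I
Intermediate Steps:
a(k) = (-88 + k)/(-227 + k)
1/(√(-10334 + 4074) + a((5*(-3))*6)) = 1/(√(-10334 + 4074) + (-88 + (5*(-3))*6)/(-227 + (5*(-3))*6)) = 1/(√(-6260) + (-88 - 15*6)/(-227 - 15*6)) = 1/(2*I*√1565 + (-88 - 90)/(-227 - 90)) = 1/(2*I*√1565 - 178/(-317)) = 1/(2*I*√1565 - 1/317*(-178)) = 1/(2*I*√1565 + 178/317) = 1/(178/317 + 2*I*√1565)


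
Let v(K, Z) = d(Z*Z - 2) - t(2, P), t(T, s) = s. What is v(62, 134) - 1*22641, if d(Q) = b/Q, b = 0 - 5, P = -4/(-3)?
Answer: -1219561373/53862 ≈ -22642.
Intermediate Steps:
P = 4/3 (P = -4*(-⅓) = 4/3 ≈ 1.3333)
b = -5
d(Q) = -5/Q
v(K, Z) = -4/3 - 5/(-2 + Z²) (v(K, Z) = -5/(Z*Z - 2) - 1*4/3 = -5/(Z² - 2) - 4/3 = -5/(-2 + Z²) - 4/3 = -4/3 - 5/(-2 + Z²))
v(62, 134) - 1*22641 = (-7 - 4*134²)/(3*(-2 + 134²)) - 1*22641 = (-7 - 4*17956)/(3*(-2 + 17956)) - 22641 = (⅓)*(-7 - 71824)/17954 - 22641 = (⅓)*(1/17954)*(-71831) - 22641 = -71831/53862 - 22641 = -1219561373/53862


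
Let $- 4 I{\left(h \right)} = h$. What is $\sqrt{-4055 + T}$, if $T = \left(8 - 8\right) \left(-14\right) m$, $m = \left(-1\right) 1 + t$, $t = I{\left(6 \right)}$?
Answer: $i \sqrt{4055} \approx 63.679 i$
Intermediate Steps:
$I{\left(h \right)} = - \frac{h}{4}$
$t = - \frac{3}{2}$ ($t = \left(- \frac{1}{4}\right) 6 = - \frac{3}{2} \approx -1.5$)
$m = - \frac{5}{2}$ ($m = \left(-1\right) 1 - \frac{3}{2} = -1 - \frac{3}{2} = - \frac{5}{2} \approx -2.5$)
$T = 0$ ($T = \left(8 - 8\right) \left(-14\right) \left(- \frac{5}{2}\right) = 0 \left(-14\right) \left(- \frac{5}{2}\right) = 0 \left(- \frac{5}{2}\right) = 0$)
$\sqrt{-4055 + T} = \sqrt{-4055 + 0} = \sqrt{-4055} = i \sqrt{4055}$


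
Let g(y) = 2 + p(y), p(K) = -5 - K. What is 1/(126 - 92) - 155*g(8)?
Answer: 57971/34 ≈ 1705.0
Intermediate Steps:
g(y) = -3 - y (g(y) = 2 + (-5 - y) = -3 - y)
1/(126 - 92) - 155*g(8) = 1/(126 - 92) - 155*(-3 - 1*8) = 1/34 - 155*(-3 - 8) = 1/34 - 155*(-11) = 1/34 + 1705 = 57971/34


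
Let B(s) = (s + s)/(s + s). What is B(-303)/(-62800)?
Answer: -1/62800 ≈ -1.5924e-5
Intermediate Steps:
B(s) = 1 (B(s) = (2*s)/((2*s)) = (2*s)*(1/(2*s)) = 1)
B(-303)/(-62800) = 1/(-62800) = 1*(-1/62800) = -1/62800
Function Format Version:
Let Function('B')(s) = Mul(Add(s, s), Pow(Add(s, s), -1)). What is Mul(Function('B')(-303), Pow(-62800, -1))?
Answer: Rational(-1, 62800) ≈ -1.5924e-5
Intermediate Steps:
Function('B')(s) = 1 (Function('B')(s) = Mul(Mul(2, s), Pow(Mul(2, s), -1)) = Mul(Mul(2, s), Mul(Rational(1, 2), Pow(s, -1))) = 1)
Mul(Function('B')(-303), Pow(-62800, -1)) = Mul(1, Pow(-62800, -1)) = Mul(1, Rational(-1, 62800)) = Rational(-1, 62800)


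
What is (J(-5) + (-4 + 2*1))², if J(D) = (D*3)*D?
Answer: 5329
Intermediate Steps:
J(D) = 3*D² (J(D) = (3*D)*D = 3*D²)
(J(-5) + (-4 + 2*1))² = (3*(-5)² + (-4 + 2*1))² = (3*25 + (-4 + 2))² = (75 - 2)² = 73² = 5329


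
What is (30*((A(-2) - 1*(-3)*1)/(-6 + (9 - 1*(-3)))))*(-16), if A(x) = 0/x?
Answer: -240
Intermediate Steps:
A(x) = 0
(30*((A(-2) - 1*(-3)*1)/(-6 + (9 - 1*(-3)))))*(-16) = (30*((0 - 1*(-3)*1)/(-6 + (9 - 1*(-3)))))*(-16) = (30*((0 + 3*1)/(-6 + (9 + 3))))*(-16) = (30*((0 + 3)/(-6 + 12)))*(-16) = (30*(3/6))*(-16) = (30*(3*(⅙)))*(-16) = (30*(½))*(-16) = 15*(-16) = -240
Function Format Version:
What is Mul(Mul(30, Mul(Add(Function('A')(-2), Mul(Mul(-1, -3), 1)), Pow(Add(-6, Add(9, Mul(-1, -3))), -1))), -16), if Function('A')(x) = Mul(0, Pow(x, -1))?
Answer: -240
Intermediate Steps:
Function('A')(x) = 0
Mul(Mul(30, Mul(Add(Function('A')(-2), Mul(Mul(-1, -3), 1)), Pow(Add(-6, Add(9, Mul(-1, -3))), -1))), -16) = Mul(Mul(30, Mul(Add(0, Mul(Mul(-1, -3), 1)), Pow(Add(-6, Add(9, Mul(-1, -3))), -1))), -16) = Mul(Mul(30, Mul(Add(0, Mul(3, 1)), Pow(Add(-6, Add(9, 3)), -1))), -16) = Mul(Mul(30, Mul(Add(0, 3), Pow(Add(-6, 12), -1))), -16) = Mul(Mul(30, Mul(3, Pow(6, -1))), -16) = Mul(Mul(30, Mul(3, Rational(1, 6))), -16) = Mul(Mul(30, Rational(1, 2)), -16) = Mul(15, -16) = -240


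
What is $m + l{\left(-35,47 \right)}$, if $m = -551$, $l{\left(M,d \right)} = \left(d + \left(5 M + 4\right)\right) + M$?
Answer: $-710$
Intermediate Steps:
$l{\left(M,d \right)} = 4 + d + 6 M$ ($l{\left(M,d \right)} = \left(d + \left(4 + 5 M\right)\right) + M = \left(4 + d + 5 M\right) + M = 4 + d + 6 M$)
$m + l{\left(-35,47 \right)} = -551 + \left(4 + 47 + 6 \left(-35\right)\right) = -551 + \left(4 + 47 - 210\right) = -551 - 159 = -710$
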